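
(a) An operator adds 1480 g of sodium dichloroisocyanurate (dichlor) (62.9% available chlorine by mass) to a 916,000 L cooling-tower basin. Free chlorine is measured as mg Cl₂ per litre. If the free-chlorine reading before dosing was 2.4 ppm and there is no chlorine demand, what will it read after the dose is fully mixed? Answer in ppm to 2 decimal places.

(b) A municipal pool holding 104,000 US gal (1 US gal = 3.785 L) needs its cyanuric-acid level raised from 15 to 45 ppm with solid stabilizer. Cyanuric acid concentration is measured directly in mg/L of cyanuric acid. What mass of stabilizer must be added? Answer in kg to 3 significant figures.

(a) Available chlorine delivered: 1480 g × 0.629 = 930.9 g as Cl₂.
(a) Concentration rise: 930.9 g / 916,000 L = 1.016 mg/L = 1.02 ppm.
(a) Final FC: 2.4 + 1.02 = 3.42 ppm.

(b) Volume: 104,000 US gal × 3.785 L/gal = 393,640 L.
(b) CYA to add: (45 − 15) = 30 mg/L × 393,640 L = 11,810 g cyanuric acid.

(a) 3.42 ppm; (b) 11.8 kg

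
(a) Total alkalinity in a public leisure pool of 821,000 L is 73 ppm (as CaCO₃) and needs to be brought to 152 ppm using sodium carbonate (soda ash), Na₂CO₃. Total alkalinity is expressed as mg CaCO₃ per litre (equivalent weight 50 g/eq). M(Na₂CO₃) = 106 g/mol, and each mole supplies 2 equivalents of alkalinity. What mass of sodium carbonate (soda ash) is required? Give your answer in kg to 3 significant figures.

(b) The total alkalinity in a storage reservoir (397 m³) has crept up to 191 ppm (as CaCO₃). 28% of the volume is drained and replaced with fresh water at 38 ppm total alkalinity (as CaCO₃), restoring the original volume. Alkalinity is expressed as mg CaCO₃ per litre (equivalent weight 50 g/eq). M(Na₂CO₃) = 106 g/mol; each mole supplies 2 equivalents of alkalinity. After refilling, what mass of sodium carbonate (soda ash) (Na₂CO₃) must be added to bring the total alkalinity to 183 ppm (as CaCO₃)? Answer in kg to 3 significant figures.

(a) Alkalinity to add: (152 − 73) = 79 mg/L as CaCO₃ × 821,000 L = 64,860 g as CaCO₃.
(a) Equivalents: 64,860 g ÷ 50 g/eq = 1297 eq.
(a) Each mole of Na₂CO₃ supplies 2 eq, so 1297 / 2 = 648.6 mol.
(a) Mass: 648.6 mol × 106 g/mol = 68,750 g.

(b) Volume: 397 m³ = 397,000 L.
(b) After draining 28% and refilling: 191 × 0.72 + 38 × 0.28 = 148.16 ppm.
(b) Deficit to target: 183 − 148.16 = 34.84 mg/L.
(b) As CaCO₃: 34.84 mg/L × 397,000 L = 13,830 g; ÷ 50 g/eq ÷ 2 = 138.3 mol Na₂CO₃.
(b) Mass: 138.3 × 106 = 14,660 g.

(a) 68.8 kg; (b) 14.7 kg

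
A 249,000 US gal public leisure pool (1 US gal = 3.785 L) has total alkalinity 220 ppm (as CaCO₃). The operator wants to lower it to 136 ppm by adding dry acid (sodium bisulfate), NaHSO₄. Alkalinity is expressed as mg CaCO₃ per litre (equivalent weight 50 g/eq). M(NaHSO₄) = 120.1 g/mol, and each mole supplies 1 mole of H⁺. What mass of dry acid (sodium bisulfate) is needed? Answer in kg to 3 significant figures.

Volume: 249,000 US gal × 3.785 L/gal = 942,465 L.
Alkalinity to neutralize: (220 − 136) = 84 mg/L as CaCO₃ × 942,465 L = 79,170 g as CaCO₃.
Equivalents of H⁺ required: 79,170 ÷ 50 g/eq = 1583 eq = 1583 mol NaHSO₄.
Mass of NaHSO₄: 1583 × 120.1 = 190,200 g.

190 kg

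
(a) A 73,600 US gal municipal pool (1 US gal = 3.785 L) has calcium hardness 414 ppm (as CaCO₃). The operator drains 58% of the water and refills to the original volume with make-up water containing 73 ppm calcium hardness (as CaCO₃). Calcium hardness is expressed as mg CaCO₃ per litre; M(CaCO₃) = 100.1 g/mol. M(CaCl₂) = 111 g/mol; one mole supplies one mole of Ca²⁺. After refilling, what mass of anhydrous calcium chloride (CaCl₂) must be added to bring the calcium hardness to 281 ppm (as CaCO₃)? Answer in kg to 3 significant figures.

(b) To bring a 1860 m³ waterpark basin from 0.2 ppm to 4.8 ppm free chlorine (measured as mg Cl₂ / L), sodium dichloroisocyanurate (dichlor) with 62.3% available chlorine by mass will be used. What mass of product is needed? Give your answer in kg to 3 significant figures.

(a) 20.0 kg; (b) 13.7 kg

(a) Volume: 73,600 US gal × 3.785 L/gal = 278,576 L.
(a) After draining 58% and refilling: 414 × 0.42 + 73 × 0.58 = 216.22 ppm.
(a) Deficit to target: 281 − 216.22 = 64.78 mg/L.
(a) As CaCO₃: 64.78 mg/L × 278,576 L = 18,050 g; ÷ 100.1 = 180.3 mol Ca²⁺.
(a) Mass: 180.3 × 111 = 20,010 g.

(b) Volume: 1860 m³ = 1,860,000 L.
(b) Chlorine deficit: 4.8 − 0.2 = 4.6 ppm = 4.6 mg/L as Cl₂.
(b) Cl₂ equivalent needed: 4.6 mg/L × 1,860,000 L = 8,556,000 mg = 8556 g.
(b) Product at 62.3% available chlorine: 8556 / 0.623 = 13,730 g.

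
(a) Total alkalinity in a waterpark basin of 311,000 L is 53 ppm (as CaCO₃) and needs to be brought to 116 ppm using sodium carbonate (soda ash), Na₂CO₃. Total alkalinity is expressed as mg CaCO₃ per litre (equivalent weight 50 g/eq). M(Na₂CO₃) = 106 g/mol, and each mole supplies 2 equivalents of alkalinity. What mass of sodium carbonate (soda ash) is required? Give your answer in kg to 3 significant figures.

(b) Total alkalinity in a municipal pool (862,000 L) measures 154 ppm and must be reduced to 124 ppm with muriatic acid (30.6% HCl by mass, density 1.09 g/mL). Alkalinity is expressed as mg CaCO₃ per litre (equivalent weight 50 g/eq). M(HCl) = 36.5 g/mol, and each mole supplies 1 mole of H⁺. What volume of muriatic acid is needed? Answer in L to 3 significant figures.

(a) 20.8 kg; (b) 56.6 L

(a) Alkalinity to add: (116 − 53) = 63 mg/L as CaCO₃ × 311,000 L = 19,590 g as CaCO₃.
(a) Equivalents: 19,590 g ÷ 50 g/eq = 391.9 eq.
(a) Each mole of Na₂CO₃ supplies 2 eq, so 391.9 / 2 = 195.9 mol.
(a) Mass: 195.9 mol × 106 g/mol = 20,770 g.

(b) Alkalinity to neutralize: (154 − 124) = 30 mg/L as CaCO₃ × 862,000 L = 25,860 g as CaCO₃.
(b) Equivalents of H⁺ required: 25,860 ÷ 50 g/eq = 517.2 eq = 517.2 mol HCl.
(b) Mass of HCl: 517.2 × 36.5 = 18,880 g.
(b) Mass of 30.6% solution: 18,880 / 0.306 = 61,690 g.
(b) Volume: 61,690 g ÷ 1.09 g/mL = 56,600 mL.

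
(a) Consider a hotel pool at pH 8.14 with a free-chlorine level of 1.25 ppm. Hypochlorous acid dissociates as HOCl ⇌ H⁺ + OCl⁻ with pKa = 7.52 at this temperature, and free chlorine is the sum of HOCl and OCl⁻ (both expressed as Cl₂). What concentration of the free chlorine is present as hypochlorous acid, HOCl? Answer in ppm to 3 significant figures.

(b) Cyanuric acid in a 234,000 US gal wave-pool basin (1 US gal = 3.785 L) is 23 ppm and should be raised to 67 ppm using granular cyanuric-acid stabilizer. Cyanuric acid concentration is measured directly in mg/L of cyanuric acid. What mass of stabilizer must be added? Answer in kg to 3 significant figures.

(a) 0.242 ppm; (b) 39.0 kg

(a) [OCl⁻]/[HOCl] = 10^(pH − pKa) = 10^(8.14 − 7.52) = 10^0.62 = 4.169.
(a) Fraction as HOCl = 1 / (1 + 4.169) = 0.1935.
(a) HOCl = 0.1935 × 1.25 ppm = 0.2418 ppm.

(b) Volume: 234,000 US gal × 3.785 L/gal = 885,690 L.
(b) CYA to add: (67 − 23) = 44 mg/L × 885,690 L = 38,970 g cyanuric acid.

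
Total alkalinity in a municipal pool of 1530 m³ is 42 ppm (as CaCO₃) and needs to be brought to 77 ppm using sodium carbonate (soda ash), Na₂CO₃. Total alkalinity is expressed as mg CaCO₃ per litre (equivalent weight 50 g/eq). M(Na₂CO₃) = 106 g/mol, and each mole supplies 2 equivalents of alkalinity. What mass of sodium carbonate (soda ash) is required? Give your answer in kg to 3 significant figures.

56.8 kg

Volume: 1530 m³ = 1,530,000 L.
Alkalinity to add: (77 − 42) = 35 mg/L as CaCO₃ × 1,530,000 L = 53,550 g as CaCO₃.
Equivalents: 53,550 g ÷ 50 g/eq = 1071 eq.
Each mole of Na₂CO₃ supplies 2 eq, so 1071 / 2 = 535.5 mol.
Mass: 535.5 mol × 106 g/mol = 56,760 g.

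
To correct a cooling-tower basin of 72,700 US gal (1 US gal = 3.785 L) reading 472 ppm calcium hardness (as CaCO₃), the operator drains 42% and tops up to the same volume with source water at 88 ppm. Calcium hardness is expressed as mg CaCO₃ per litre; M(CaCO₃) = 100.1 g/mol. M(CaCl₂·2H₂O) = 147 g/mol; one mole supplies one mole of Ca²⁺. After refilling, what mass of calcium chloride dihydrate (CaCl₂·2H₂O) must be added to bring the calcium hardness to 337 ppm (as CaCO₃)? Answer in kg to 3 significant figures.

10.6 kg

Volume: 72,700 US gal × 3.785 L/gal = 275,170 L.
After draining 42% and refilling: 472 × 0.58 + 88 × 0.42 = 310.72 ppm.
Deficit to target: 337 − 310.72 = 26.28 mg/L.
As CaCO₃: 26.28 mg/L × 275,170 L = 7231 g; ÷ 100.1 = 72.24 mol Ca²⁺.
Mass: 72.24 × 147 = 10,620 g.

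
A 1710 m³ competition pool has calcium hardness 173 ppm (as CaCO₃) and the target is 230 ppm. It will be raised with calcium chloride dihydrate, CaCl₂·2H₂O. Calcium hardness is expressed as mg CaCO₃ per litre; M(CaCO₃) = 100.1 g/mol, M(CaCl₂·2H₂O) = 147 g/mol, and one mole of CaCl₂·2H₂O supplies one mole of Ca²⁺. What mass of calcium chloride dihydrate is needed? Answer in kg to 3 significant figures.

143 kg

Volume: 1710 m³ = 1,710,000 L.
Hardness to add: (230 − 173) = 57 mg/L as CaCO₃ × 1,710,000 L = 97,470 g as CaCO₃.
Moles of Ca²⁺ (1 mol Ca²⁺ ≡ 1 mol CaCO₃): 97,470 / 100.1 g/mol = 973.7 mol.
Mass of CaCl₂·2H₂O: 973.7 × 147 = 143,100 g.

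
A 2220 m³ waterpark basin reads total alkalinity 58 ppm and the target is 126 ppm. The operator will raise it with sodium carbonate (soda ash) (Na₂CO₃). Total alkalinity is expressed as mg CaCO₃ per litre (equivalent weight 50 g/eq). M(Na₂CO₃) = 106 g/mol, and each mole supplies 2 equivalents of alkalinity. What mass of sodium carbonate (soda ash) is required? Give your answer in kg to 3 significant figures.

Volume: 2220 m³ = 2,220,000 L.
Alkalinity to add: (126 − 58) = 68 mg/L as CaCO₃ × 2,220,000 L = 151,000 g as CaCO₃.
Equivalents: 151,000 g ÷ 50 g/eq = 3019 eq.
Each mole of Na₂CO₃ supplies 2 eq, so 3019 / 2 = 1510 mol.
Mass: 1510 mol × 106 g/mol = 160,000 g.

160 kg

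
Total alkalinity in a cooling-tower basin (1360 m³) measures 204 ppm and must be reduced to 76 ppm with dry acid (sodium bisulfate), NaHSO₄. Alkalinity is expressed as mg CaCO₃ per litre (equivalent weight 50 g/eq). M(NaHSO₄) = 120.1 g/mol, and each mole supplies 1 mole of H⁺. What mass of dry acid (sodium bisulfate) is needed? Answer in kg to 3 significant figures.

418 kg

Volume: 1360 m³ = 1,360,000 L.
Alkalinity to neutralize: (204 − 76) = 128 mg/L as CaCO₃ × 1,360,000 L = 174,100 g as CaCO₃.
Equivalents of H⁺ required: 174,100 ÷ 50 g/eq = 3482 eq = 3482 mol NaHSO₄.
Mass of NaHSO₄: 3482 × 120.1 = 418,100 g.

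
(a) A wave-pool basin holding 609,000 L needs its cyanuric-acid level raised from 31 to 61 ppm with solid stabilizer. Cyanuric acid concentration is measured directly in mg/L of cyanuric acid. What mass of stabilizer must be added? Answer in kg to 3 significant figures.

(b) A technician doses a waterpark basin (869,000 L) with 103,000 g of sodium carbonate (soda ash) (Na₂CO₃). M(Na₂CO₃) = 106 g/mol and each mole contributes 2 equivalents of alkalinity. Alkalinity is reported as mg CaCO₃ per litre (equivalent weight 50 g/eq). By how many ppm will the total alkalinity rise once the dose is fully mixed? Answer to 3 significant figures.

(a) CYA to add: (61 − 31) = 30 mg/L × 609,000 L = 18,270 g cyanuric acid.

(b) Moles of Na₂CO₃: 103,000 g ÷ 106 g/mol = 971.7 mol → 1943 eq of alkalinity.
(b) As CaCO₃: 1943 eq × 50 g/eq = 97,170 g.
(b) Rise: 97,170 g / 869,000 L × 1000 = 111.8 mg/L.

(a) 18.3 kg; (b) 112 ppm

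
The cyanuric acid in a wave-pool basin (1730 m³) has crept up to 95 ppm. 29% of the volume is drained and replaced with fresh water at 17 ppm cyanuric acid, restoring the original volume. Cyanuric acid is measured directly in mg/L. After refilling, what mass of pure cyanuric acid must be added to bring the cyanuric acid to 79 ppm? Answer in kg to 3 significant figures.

Volume: 1730 m³ = 1,730,000 L.
After draining 29% and refilling: 95 × 0.71 + 17 × 0.29 = 72.38 ppm.
Deficit to target: 79 − 72.38 = 6.62 mg/L.
Mass: 6.62 mg/L × 1,730,000 L = 11,450 g cyanuric acid.

11.5 kg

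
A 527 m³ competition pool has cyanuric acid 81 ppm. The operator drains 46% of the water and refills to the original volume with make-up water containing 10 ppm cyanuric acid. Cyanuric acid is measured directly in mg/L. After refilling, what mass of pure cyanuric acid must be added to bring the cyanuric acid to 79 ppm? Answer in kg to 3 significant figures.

16.2 kg

Volume: 527 m³ = 527,000 L.
After draining 46% and refilling: 81 × 0.54 + 10 × 0.46 = 48.34 ppm.
Deficit to target: 79 − 48.34 = 30.66 mg/L.
Mass: 30.66 mg/L × 527,000 L = 16,160 g cyanuric acid.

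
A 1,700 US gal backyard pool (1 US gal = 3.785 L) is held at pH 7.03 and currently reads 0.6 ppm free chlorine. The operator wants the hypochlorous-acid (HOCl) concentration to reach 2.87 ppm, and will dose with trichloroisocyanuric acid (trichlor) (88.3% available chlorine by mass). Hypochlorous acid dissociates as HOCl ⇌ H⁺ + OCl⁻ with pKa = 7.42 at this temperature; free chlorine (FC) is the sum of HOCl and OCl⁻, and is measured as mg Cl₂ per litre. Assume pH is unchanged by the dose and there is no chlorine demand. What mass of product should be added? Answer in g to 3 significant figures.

25.1 g

Volume: 1,700 US gal × 3.785 L/gal = 6,434 L.
[OCl⁻]/[HOCl] = 10^(pH − pKa) = 10^(7.03 − 7.42) = 0.4074; fraction as HOCl = 1/(1 + 0.4074) = 0.7105.
Free chlorine required for 2.87 ppm HOCl: 2.87 / 0.7105 = 4.039 ppm.
FC to add: 4.039 − 0.6 = 3.439 mg/L as Cl₂.
Cl₂ equivalent: 3.439 mg/L × 6,434 L = 22.13 g.
Product at 88.3% available Cl: 22.13 / 0.883 = 25.06 g.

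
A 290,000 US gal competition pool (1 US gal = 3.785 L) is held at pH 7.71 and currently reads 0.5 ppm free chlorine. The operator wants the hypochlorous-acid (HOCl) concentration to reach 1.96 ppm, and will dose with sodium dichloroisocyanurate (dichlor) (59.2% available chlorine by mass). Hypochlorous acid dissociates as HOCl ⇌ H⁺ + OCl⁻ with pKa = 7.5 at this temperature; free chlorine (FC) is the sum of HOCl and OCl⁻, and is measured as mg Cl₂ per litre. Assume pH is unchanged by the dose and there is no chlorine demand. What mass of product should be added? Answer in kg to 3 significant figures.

Volume: 290,000 US gal × 3.785 L/gal = 1,097,650 L.
[OCl⁻]/[HOCl] = 10^(pH − pKa) = 10^(7.71 − 7.5) = 1.622; fraction as HOCl = 1/(1 + 1.622) = 0.3814.
Free chlorine required for 1.96 ppm HOCl: 1.96 / 0.3814 = 5.139 ppm.
FC to add: 5.139 − 0.5 = 4.639 mg/L as Cl₂.
Cl₂ equivalent: 4.639 mg/L × 1,097,650 L = 5092 g.
Product at 59.2% available Cl: 5092 / 0.592 = 8601 g.

8.60 kg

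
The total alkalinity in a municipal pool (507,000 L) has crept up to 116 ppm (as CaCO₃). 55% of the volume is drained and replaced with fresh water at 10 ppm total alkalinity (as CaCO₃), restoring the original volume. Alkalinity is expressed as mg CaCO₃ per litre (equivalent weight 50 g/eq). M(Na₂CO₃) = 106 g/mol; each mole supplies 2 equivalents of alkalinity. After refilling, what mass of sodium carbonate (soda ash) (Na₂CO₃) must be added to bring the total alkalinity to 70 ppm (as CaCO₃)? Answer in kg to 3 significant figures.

6.61 kg

After draining 55% and refilling: 116 × 0.45 + 10 × 0.55 = 57.7 ppm.
Deficit to target: 70 − 57.7 = 12.3 mg/L.
As CaCO₃: 12.3 mg/L × 507,000 L = 6236 g; ÷ 50 g/eq ÷ 2 = 62.36 mol Na₂CO₃.
Mass: 62.36 × 106 = 6610 g.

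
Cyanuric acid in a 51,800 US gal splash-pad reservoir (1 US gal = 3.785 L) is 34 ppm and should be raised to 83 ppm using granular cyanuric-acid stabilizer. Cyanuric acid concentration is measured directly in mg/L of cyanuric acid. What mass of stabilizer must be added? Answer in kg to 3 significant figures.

Volume: 51,800 US gal × 3.785 L/gal = 196,063 L.
CYA to add: (83 − 34) = 49 mg/L × 196,063 L = 9607 g cyanuric acid.

9.61 kg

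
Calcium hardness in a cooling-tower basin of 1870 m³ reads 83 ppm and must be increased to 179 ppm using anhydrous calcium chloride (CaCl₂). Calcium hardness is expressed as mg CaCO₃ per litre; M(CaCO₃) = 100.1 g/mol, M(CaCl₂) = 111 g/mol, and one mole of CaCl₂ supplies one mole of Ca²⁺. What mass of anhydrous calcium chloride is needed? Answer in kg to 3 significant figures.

Volume: 1870 m³ = 1,870,000 L.
Hardness to add: (179 − 83) = 96 mg/L as CaCO₃ × 1,870,000 L = 179,500 g as CaCO₃.
Moles of Ca²⁺ (1 mol Ca²⁺ ≡ 1 mol CaCO₃): 179,500 / 100.1 g/mol = 1793 mol.
Mass of CaCl₂: 1793 × 111 = 199,100 g.

199 kg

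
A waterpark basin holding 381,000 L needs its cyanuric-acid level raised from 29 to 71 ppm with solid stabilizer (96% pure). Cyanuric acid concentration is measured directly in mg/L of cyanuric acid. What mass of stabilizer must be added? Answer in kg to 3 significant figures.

CYA to add: (71 − 29) = 42 mg/L × 381,000 L = 16,000 g cyanuric acid.
At 96% purity: 16,000 / 0.96 = 16,670 g product.

16.7 kg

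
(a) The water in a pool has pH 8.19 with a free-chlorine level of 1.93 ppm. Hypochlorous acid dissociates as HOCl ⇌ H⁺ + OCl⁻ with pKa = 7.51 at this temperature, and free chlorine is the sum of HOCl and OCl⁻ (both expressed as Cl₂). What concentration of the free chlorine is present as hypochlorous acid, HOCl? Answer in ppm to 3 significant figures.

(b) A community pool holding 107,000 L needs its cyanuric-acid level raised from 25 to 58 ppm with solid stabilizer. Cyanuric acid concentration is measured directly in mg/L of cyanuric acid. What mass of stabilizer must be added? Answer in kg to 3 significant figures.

(a) 0.334 ppm; (b) 3.53 kg

(a) [OCl⁻]/[HOCl] = 10^(pH − pKa) = 10^(8.19 − 7.51) = 10^0.68 = 4.786.
(a) Fraction as HOCl = 1 / (1 + 4.786) = 0.1728.
(a) HOCl = 0.1728 × 1.93 ppm = 0.3335 ppm.

(b) CYA to add: (58 − 25) = 33 mg/L × 107,000 L = 3531 g cyanuric acid.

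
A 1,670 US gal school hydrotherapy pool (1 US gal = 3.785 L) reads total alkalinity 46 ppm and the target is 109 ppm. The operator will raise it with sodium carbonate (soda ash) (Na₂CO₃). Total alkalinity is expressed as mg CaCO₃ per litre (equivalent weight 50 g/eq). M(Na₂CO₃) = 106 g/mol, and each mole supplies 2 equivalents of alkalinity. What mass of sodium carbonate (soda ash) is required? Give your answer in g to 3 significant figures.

Volume: 1,670 US gal × 3.785 L/gal = 6,321 L.
Alkalinity to add: (109 − 46) = 63 mg/L as CaCO₃ × 6,321 L = 398.2 g as CaCO₃.
Equivalents: 398.2 g ÷ 50 g/eq = 7.964 eq.
Each mole of Na₂CO₃ supplies 2 eq, so 7.964 / 2 = 3.982 mol.
Mass: 3.982 mol × 106 g/mol = 422.1 g.

422 g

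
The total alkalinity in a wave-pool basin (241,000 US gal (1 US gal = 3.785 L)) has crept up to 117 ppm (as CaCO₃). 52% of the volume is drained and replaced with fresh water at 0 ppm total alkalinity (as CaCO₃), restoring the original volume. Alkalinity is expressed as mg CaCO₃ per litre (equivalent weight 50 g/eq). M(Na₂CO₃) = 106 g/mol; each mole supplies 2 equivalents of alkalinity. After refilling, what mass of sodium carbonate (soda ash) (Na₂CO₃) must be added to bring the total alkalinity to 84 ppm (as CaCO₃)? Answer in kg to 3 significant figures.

26.9 kg

Volume: 241,000 US gal × 3.785 L/gal = 912,185 L.
After draining 52% and refilling: 117 × 0.48 + 0 × 0.52 = 56.16 ppm.
Deficit to target: 84 − 56.16 = 27.84 mg/L.
As CaCO₃: 27.84 mg/L × 912,185 L = 25,400 g; ÷ 50 g/eq ÷ 2 = 254 mol Na₂CO₃.
Mass: 254 × 106 = 26,920 g.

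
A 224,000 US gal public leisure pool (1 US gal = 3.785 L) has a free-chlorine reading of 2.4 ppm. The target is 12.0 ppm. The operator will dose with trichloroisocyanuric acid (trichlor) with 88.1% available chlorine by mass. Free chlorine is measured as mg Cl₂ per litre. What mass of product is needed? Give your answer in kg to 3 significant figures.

Volume: 224,000 US gal × 3.785 L/gal = 847,840 L.
Chlorine deficit: 12.0 − 2.4 = 9.6 ppm = 9.6 mg/L as Cl₂.
Cl₂ equivalent needed: 9.6 mg/L × 847,840 L = 8,139,000 mg = 8139 g.
Product at 88.1% available chlorine: 8139 / 0.881 = 9239 g.

9.24 kg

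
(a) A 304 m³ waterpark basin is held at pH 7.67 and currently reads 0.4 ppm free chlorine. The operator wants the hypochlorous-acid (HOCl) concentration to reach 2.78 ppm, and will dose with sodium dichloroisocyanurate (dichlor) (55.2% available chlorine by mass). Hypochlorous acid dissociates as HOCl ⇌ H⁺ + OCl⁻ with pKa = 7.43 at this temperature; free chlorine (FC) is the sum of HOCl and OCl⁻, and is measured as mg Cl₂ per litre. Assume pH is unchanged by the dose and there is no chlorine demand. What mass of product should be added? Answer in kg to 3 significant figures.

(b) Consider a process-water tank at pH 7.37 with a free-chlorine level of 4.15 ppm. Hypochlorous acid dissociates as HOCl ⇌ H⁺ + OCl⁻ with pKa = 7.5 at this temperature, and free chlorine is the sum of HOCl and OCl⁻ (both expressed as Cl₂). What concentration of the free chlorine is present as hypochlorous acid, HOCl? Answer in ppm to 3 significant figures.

(a) Volume: 304 m³ = 304,000 L.
(a) [OCl⁻]/[HOCl] = 10^(pH − pKa) = 10^(7.67 − 7.43) = 1.738; fraction as HOCl = 1/(1 + 1.738) = 0.3653.
(a) Free chlorine required for 2.78 ppm HOCl: 2.78 / 0.3653 = 7.611 ppm.
(a) FC to add: 7.611 − 0.4 = 7.211 mg/L as Cl₂.
(a) Cl₂ equivalent: 7.211 mg/L × 304,000 L = 2192 g.
(a) Product at 55.2% available Cl: 2192 / 0.552 = 3971 g.

(b) [OCl⁻]/[HOCl] = 10^(pH − pKa) = 10^(7.37 − 7.5) = 10^-0.13 = 0.7413.
(b) Fraction as HOCl = 1 / (1 + 0.7413) = 0.5743.
(b) HOCl = 0.5743 × 4.15 ppm = 2.383 ppm.

(a) 3.97 kg; (b) 2.38 ppm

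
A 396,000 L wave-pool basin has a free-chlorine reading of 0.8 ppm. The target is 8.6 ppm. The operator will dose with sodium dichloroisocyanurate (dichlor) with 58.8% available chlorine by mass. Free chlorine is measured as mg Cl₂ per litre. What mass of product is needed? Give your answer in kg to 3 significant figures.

Chlorine deficit: 8.6 − 0.8 = 7.8 ppm = 7.8 mg/L as Cl₂.
Cl₂ equivalent needed: 7.8 mg/L × 396,000 L = 3,089,000 mg = 3089 g.
Product at 58.8% available chlorine: 3089 / 0.588 = 5253 g.

5.25 kg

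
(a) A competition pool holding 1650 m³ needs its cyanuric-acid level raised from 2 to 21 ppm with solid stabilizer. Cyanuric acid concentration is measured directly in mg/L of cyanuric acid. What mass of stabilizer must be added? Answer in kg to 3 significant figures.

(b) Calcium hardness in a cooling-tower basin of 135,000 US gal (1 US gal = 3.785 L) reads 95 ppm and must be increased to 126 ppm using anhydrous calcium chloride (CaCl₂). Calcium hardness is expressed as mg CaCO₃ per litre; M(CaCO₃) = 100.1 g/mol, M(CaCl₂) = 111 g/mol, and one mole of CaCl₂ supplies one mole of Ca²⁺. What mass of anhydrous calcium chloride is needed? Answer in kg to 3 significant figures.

(a) 31.4 kg; (b) 17.6 kg

(a) Volume: 1650 m³ = 1,650,000 L.
(a) CYA to add: (21 − 2) = 19 mg/L × 1,650,000 L = 31,350 g cyanuric acid.

(b) Volume: 135,000 US gal × 3.785 L/gal = 510,975 L.
(b) Hardness to add: (126 − 95) = 31 mg/L as CaCO₃ × 510,975 L = 15,840 g as CaCO₃.
(b) Moles of Ca²⁺ (1 mol Ca²⁺ ≡ 1 mol CaCO₃): 15,840 / 100.1 g/mol = 158.2 mol.
(b) Mass of CaCl₂: 158.2 × 111 = 17,570 g.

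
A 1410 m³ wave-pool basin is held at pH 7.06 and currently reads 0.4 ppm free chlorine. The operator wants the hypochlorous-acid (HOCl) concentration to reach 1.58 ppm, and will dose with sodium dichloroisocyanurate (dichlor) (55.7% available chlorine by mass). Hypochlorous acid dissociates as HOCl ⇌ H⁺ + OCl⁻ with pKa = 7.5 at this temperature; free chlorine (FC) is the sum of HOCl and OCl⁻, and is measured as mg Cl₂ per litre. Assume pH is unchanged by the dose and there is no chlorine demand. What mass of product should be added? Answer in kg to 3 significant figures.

4.44 kg

Volume: 1410 m³ = 1,410,000 L.
[OCl⁻]/[HOCl] = 10^(pH − pKa) = 10^(7.06 − 7.5) = 0.3631; fraction as HOCl = 1/(1 + 0.3631) = 0.7336.
Free chlorine required for 1.58 ppm HOCl: 1.58 / 0.7336 = 2.154 ppm.
FC to add: 2.154 − 0.4 = 1.754 mg/L as Cl₂.
Cl₂ equivalent: 1.754 mg/L × 1,410,000 L = 2473 g.
Product at 55.7% available Cl: 2473 / 0.557 = 4439 g.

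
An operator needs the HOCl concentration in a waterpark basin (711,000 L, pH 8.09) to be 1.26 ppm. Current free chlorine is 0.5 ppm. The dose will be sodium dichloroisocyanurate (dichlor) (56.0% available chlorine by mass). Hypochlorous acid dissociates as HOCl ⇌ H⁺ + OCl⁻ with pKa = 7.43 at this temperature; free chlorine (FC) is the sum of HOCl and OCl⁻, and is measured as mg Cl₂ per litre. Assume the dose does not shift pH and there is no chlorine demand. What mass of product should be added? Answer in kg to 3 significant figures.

8.28 kg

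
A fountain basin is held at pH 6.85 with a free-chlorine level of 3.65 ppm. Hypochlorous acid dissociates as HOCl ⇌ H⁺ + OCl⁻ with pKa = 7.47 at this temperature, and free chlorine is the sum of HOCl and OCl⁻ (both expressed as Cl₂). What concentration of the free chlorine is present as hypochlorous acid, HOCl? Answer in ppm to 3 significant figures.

[OCl⁻]/[HOCl] = 10^(pH − pKa) = 10^(6.85 − 7.47) = 10^-0.62 = 0.2399.
Fraction as HOCl = 1 / (1 + 0.2399) = 0.8065.
HOCl = 0.8065 × 3.65 ppm = 2.944 ppm.

2.94 ppm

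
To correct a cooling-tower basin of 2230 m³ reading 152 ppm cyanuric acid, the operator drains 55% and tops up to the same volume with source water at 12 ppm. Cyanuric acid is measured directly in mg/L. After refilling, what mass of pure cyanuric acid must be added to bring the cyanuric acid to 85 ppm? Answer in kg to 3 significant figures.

22.3 kg

Volume: 2230 m³ = 2,230,000 L.
After draining 55% and refilling: 152 × 0.45 + 12 × 0.55 = 75 ppm.
Deficit to target: 85 − 75 = 10 mg/L.
Mass: 10 mg/L × 2,230,000 L = 22,300 g cyanuric acid.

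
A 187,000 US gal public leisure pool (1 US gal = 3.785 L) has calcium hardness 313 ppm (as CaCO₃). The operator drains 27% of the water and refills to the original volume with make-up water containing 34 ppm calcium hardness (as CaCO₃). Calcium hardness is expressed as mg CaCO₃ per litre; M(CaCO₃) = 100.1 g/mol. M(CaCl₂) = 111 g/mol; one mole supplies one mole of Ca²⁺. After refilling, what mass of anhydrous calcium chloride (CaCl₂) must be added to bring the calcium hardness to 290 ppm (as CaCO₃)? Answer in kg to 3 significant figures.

Volume: 187,000 US gal × 3.785 L/gal = 707,795 L.
After draining 27% and refilling: 313 × 0.73 + 34 × 0.27 = 237.67 ppm.
Deficit to target: 290 − 237.67 = 52.33 mg/L.
As CaCO₃: 52.33 mg/L × 707,795 L = 37,040 g; ÷ 100.1 = 370 mol Ca²⁺.
Mass: 370 × 111 = 41,070 g.

41.1 kg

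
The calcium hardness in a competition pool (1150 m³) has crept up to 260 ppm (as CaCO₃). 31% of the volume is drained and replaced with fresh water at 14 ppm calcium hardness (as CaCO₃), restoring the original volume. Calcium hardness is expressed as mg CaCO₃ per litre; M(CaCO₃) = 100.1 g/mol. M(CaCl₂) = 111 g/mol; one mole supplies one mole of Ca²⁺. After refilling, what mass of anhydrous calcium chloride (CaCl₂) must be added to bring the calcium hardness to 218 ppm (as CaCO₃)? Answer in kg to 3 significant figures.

43.7 kg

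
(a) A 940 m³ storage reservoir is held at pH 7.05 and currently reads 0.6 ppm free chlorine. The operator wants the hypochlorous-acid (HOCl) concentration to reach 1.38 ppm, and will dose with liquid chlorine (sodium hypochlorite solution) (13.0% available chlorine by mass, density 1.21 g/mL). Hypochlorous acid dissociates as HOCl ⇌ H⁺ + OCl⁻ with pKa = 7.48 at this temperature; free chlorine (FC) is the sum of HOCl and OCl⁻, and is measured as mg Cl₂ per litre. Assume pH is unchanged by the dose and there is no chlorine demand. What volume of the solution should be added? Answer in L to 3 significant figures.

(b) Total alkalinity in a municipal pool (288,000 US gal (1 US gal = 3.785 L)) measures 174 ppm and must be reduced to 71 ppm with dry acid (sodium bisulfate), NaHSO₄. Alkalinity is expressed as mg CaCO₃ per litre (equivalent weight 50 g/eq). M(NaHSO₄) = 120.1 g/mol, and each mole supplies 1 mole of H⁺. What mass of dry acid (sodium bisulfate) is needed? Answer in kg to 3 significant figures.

(a) 7.73 L; (b) 270 kg

(a) Volume: 940 m³ = 940,000 L.
(a) [OCl⁻]/[HOCl] = 10^(pH − pKa) = 10^(7.05 − 7.48) = 0.3715; fraction as HOCl = 1/(1 + 0.3715) = 0.7291.
(a) Free chlorine required for 1.38 ppm HOCl: 1.38 / 0.7291 = 1.893 ppm.
(a) FC to add: 1.893 − 0.6 = 1.293 mg/L as Cl₂.
(a) Cl₂ equivalent: 1.293 mg/L × 940,000 L = 1215 g.
(a) Product at 13.0% available Cl: 1215 / 0.13 = 9347 g.
(a) Volume: 9347 g ÷ 1.21 g/mL = 7725 mL.

(b) Volume: 288,000 US gal × 3.785 L/gal = 1,090,080 L.
(b) Alkalinity to neutralize: (174 − 71) = 103 mg/L as CaCO₃ × 1,090,080 L = 112,300 g as CaCO₃.
(b) Equivalents of H⁺ required: 112,300 ÷ 50 g/eq = 2246 eq = 2246 mol NaHSO₄.
(b) Mass of NaHSO₄: 2246 × 120.1 = 269,700 g.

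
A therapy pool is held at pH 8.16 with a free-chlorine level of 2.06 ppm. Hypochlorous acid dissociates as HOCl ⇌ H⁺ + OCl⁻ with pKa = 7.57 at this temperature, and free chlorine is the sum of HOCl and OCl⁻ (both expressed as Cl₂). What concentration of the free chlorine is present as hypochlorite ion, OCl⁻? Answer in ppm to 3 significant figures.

1.64 ppm

[OCl⁻]/[HOCl] = 10^(pH − pKa) = 10^(8.16 − 7.57) = 10^0.59 = 3.89.
Fraction as HOCl = 1 / (1 + 3.89) = 0.2045.
OCl⁻ = (1 − 0.2045) × 2.06 ppm = 1.639 ppm.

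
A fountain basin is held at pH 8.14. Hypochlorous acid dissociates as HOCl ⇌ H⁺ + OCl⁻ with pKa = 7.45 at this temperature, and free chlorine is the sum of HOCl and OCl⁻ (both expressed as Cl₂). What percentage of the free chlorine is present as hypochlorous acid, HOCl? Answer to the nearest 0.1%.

17.0%

[OCl⁻]/[HOCl] = 10^(pH − pKa) = 10^(8.14 − 7.45) = 10^0.69 = 4.898.
Fraction as HOCl = 1 / (1 + 4.898) = 0.1696.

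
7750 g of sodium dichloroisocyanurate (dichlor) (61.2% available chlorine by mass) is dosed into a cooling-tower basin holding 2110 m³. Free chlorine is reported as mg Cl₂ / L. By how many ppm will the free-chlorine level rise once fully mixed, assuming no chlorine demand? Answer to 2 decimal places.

2.25 ppm

Volume: 2110 m³ = 2,110,000 L.
Available chlorine delivered: 7750 g × 0.612 = 4743 g as Cl₂.
Concentration rise: 4743 g / 2,110,000 L = 2.248 mg/L = 2.25 ppm.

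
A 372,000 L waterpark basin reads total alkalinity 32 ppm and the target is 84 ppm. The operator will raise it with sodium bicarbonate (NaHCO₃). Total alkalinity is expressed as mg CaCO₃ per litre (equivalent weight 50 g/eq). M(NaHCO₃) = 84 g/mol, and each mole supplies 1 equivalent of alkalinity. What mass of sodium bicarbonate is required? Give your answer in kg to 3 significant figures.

Alkalinity to add: (84 − 32) = 52 mg/L as CaCO₃ × 372,000 L = 19,340 g as CaCO₃.
Equivalents: 19,340 g ÷ 50 g/eq = 386.9 eq.
NaHCO₃ supplies 1 eq per mole → 386.9 mol.
Mass: 386.9 mol × 84 g/mol = 32,500 g.

32.5 kg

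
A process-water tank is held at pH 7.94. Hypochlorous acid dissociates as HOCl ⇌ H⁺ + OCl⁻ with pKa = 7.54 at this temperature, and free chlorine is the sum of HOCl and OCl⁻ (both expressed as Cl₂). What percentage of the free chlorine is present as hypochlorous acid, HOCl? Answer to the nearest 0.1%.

[OCl⁻]/[HOCl] = 10^(pH − pKa) = 10^(7.94 − 7.54) = 10^0.40 = 2.512.
Fraction as HOCl = 1 / (1 + 2.512) = 0.2847.

28.5%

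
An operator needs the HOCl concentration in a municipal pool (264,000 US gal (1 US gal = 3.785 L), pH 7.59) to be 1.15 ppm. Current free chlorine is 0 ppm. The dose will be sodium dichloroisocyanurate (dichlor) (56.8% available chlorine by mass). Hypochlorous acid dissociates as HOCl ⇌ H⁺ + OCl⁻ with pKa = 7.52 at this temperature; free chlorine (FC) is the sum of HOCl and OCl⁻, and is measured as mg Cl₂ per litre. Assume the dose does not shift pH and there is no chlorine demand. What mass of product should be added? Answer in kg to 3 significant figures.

Volume: 264,000 US gal × 3.785 L/gal = 999,240 L.
[OCl⁻]/[HOCl] = 10^(pH − pKa) = 10^(7.59 − 7.52) = 1.175; fraction as HOCl = 1/(1 + 1.175) = 0.4598.
Free chlorine required for 1.15 ppm HOCl: 1.15 / 0.4598 = 2.501 ppm.
FC to add: 2.501 − 0 = 2.501 mg/L as Cl₂.
Cl₂ equivalent: 2.501 mg/L × 999,240 L = 2499 g.
Product at 56.8% available Cl: 2499 / 0.568 = 4400 g.

4.40 kg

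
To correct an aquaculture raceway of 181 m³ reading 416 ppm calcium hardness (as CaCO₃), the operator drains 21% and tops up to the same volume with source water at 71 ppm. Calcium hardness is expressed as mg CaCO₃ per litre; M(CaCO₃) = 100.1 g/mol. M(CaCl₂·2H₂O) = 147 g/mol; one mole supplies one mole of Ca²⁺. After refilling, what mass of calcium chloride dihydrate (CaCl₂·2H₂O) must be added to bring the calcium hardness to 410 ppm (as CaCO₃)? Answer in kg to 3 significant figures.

17.7 kg

Volume: 181 m³ = 181,000 L.
After draining 21% and refilling: 416 × 0.79 + 71 × 0.21 = 343.55 ppm.
Deficit to target: 410 − 343.55 = 66.45 mg/L.
As CaCO₃: 66.45 mg/L × 181,000 L = 12,030 g; ÷ 100.1 = 120.2 mol Ca²⁺.
Mass: 120.2 × 147 = 17,660 g.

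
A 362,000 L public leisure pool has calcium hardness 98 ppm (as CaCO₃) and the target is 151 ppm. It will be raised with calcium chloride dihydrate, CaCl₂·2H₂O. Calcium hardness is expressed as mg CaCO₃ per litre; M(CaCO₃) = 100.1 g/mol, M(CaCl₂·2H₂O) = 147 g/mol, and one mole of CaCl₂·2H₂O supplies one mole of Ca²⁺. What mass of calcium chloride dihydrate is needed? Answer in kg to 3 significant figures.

28.2 kg

Hardness to add: (151 − 98) = 53 mg/L as CaCO₃ × 362,000 L = 19,190 g as CaCO₃.
Moles of Ca²⁺ (1 mol Ca²⁺ ≡ 1 mol CaCO₃): 19,190 / 100.1 g/mol = 191.7 mol.
Mass of CaCl₂·2H₂O: 191.7 × 147 = 28,180 g.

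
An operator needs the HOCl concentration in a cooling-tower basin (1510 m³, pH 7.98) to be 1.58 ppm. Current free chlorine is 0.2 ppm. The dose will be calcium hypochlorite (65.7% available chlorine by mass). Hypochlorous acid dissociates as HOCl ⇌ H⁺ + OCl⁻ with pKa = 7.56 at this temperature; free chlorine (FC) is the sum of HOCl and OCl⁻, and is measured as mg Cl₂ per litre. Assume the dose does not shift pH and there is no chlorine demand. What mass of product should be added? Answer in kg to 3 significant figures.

12.7 kg

Volume: 1510 m³ = 1,510,000 L.
[OCl⁻]/[HOCl] = 10^(pH − pKa) = 10^(7.98 − 7.56) = 2.63; fraction as HOCl = 1/(1 + 2.63) = 0.2755.
Free chlorine required for 1.58 ppm HOCl: 1.58 / 0.2755 = 5.736 ppm.
FC to add: 5.736 − 0.2 = 5.536 mg/L as Cl₂.
Cl₂ equivalent: 5.536 mg/L × 1,510,000 L = 8359 g.
Product at 65.7% available Cl: 8359 / 0.657 = 12,720 g.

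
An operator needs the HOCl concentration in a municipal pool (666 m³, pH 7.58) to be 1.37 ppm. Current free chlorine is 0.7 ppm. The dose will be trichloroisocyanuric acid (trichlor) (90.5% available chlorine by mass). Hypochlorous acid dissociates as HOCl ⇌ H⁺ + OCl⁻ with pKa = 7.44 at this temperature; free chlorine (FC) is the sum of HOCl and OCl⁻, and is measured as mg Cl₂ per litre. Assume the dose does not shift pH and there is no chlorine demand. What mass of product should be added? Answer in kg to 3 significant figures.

1.88 kg

Volume: 666 m³ = 666,000 L.
[OCl⁻]/[HOCl] = 10^(pH − pKa) = 10^(7.58 − 7.44) = 1.38; fraction as HOCl = 1/(1 + 1.38) = 0.4201.
Free chlorine required for 1.37 ppm HOCl: 1.37 / 0.4201 = 3.261 ppm.
FC to add: 3.261 − 0.7 = 2.561 mg/L as Cl₂.
Cl₂ equivalent: 2.561 mg/L × 666,000 L = 1706 g.
Product at 90.5% available Cl: 1706 / 0.905 = 1885 g.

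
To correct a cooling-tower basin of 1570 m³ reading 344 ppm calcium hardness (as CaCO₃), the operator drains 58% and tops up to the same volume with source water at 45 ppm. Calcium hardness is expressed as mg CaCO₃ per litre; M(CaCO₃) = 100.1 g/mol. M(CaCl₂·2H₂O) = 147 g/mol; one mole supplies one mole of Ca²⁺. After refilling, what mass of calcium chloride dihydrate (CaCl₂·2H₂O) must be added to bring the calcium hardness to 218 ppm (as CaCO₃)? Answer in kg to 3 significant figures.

Volume: 1570 m³ = 1,570,000 L.
After draining 58% and refilling: 344 × 0.42 + 45 × 0.58 = 170.58 ppm.
Deficit to target: 218 − 170.58 = 47.42 mg/L.
As CaCO₃: 47.42 mg/L × 1,570,000 L = 74,450 g; ÷ 100.1 = 743.8 mol Ca²⁺.
Mass: 743.8 × 147 = 109,300 g.

109 kg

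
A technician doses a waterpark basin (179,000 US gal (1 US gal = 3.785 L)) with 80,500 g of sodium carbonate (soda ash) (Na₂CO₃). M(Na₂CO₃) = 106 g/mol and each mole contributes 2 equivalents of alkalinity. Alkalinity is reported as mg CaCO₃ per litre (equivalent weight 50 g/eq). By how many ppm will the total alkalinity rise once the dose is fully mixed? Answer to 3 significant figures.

112 ppm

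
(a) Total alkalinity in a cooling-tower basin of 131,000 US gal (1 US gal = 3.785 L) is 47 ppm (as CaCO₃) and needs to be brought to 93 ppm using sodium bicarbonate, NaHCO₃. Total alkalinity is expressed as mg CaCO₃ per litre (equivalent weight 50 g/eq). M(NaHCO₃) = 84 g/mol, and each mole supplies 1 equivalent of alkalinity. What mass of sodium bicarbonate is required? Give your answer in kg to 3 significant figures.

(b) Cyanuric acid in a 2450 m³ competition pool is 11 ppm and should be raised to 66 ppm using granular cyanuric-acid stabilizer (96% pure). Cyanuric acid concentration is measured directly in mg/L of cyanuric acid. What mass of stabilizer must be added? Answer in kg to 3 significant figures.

(a) 38.3 kg; (b) 140 kg

(a) Volume: 131,000 US gal × 3.785 L/gal = 495,835 L.
(a) Alkalinity to add: (93 − 47) = 46 mg/L as CaCO₃ × 495,835 L = 22,810 g as CaCO₃.
(a) Equivalents: 22,810 g ÷ 50 g/eq = 456.2 eq.
(a) NaHCO₃ supplies 1 eq per mole → 456.2 mol.
(a) Mass: 456.2 mol × 84 g/mol = 38,320 g.

(b) Volume: 2450 m³ = 2,450,000 L.
(b) CYA to add: (66 − 11) = 55 mg/L × 2,450,000 L = 134,800 g cyanuric acid.
(b) At 96% purity: 134,800 / 0.96 = 140,400 g product.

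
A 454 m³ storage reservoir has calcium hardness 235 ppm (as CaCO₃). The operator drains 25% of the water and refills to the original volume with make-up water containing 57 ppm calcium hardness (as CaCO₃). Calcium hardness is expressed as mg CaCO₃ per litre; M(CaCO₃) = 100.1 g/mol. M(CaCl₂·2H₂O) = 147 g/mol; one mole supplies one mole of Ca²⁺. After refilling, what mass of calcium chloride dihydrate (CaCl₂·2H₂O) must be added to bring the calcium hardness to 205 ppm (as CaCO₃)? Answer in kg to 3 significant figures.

Volume: 454 m³ = 454,000 L.
After draining 25% and refilling: 235 × 0.75 + 57 × 0.25 = 190.5 ppm.
Deficit to target: 205 − 190.5 = 14.5 mg/L.
As CaCO₃: 14.5 mg/L × 454,000 L = 6583 g; ÷ 100.1 = 65.76 mol Ca²⁺.
Mass: 65.76 × 147 = 9667 g.

9.67 kg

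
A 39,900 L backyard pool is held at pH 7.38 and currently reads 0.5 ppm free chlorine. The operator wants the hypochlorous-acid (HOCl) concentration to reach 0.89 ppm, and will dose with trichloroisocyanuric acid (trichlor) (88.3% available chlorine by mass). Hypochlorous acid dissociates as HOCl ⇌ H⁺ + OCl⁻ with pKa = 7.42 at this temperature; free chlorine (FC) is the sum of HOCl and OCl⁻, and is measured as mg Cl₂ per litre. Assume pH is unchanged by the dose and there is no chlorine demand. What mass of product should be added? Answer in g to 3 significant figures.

54.3 g

[OCl⁻]/[HOCl] = 10^(pH − pKa) = 10^(7.38 − 7.42) = 0.912; fraction as HOCl = 1/(1 + 0.912) = 0.523.
Free chlorine required for 0.89 ppm HOCl: 0.89 / 0.523 = 1.702 ppm.
FC to add: 1.702 − 0.5 = 1.202 mg/L as Cl₂.
Cl₂ equivalent: 1.202 mg/L × 39,900 L = 47.95 g.
Product at 88.3% available Cl: 47.95 / 0.883 = 54.3 g.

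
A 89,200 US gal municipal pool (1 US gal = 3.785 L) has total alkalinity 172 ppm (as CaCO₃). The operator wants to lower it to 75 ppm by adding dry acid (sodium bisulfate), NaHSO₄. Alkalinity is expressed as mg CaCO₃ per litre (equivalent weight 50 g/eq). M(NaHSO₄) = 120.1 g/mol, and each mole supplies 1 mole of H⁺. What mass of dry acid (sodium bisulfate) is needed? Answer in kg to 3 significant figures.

78.7 kg

Volume: 89,200 US gal × 3.785 L/gal = 337,622 L.
Alkalinity to neutralize: (172 − 75) = 97 mg/L as CaCO₃ × 337,622 L = 32,750 g as CaCO₃.
Equivalents of H⁺ required: 32,750 ÷ 50 g/eq = 655 eq = 655 mol NaHSO₄.
Mass of NaHSO₄: 655 × 120.1 = 78,660 g.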